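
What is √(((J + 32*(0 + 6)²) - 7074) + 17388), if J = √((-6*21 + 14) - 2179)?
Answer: √(11466 + I*√2291) ≈ 107.08 + 0.2235*I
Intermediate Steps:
J = I*√2291 (J = √((-126 + 14) - 2179) = √(-112 - 2179) = √(-2291) = I*√2291 ≈ 47.864*I)
√(((J + 32*(0 + 6)²) - 7074) + 17388) = √(((I*√2291 + 32*(0 + 6)²) - 7074) + 17388) = √(((I*√2291 + 32*6²) - 7074) + 17388) = √(((I*√2291 + 32*36) - 7074) + 17388) = √(((I*√2291 + 1152) - 7074) + 17388) = √(((1152 + I*√2291) - 7074) + 17388) = √((-5922 + I*√2291) + 17388) = √(11466 + I*√2291)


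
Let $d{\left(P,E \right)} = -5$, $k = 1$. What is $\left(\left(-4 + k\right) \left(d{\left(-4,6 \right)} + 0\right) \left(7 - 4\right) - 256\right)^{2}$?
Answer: $44521$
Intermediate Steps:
$\left(\left(-4 + k\right) \left(d{\left(-4,6 \right)} + 0\right) \left(7 - 4\right) - 256\right)^{2} = \left(\left(-4 + 1\right) \left(-5 + 0\right) \left(7 - 4\right) - 256\right)^{2} = \left(\left(-3\right) \left(-5\right) 3 - 256\right)^{2} = \left(15 \cdot 3 - 256\right)^{2} = \left(45 - 256\right)^{2} = \left(-211\right)^{2} = 44521$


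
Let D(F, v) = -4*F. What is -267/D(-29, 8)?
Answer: -267/116 ≈ -2.3017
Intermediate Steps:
-267/D(-29, 8) = -267/((-4*(-29))) = -267/116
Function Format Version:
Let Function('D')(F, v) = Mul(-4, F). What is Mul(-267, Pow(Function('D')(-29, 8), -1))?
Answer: Rational(-267, 116) ≈ -2.3017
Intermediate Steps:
Mul(-267, Pow(Function('D')(-29, 8), -1)) = Mul(-267, Pow(Mul(-4, -29), -1)) = Mul(-267, Pow(116, -1)) = Mul(-267, Rational(1, 116)) = Rational(-267, 116)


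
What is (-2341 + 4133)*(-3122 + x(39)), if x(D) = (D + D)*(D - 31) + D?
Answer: -4406528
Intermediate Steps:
x(D) = D + 2*D*(-31 + D) (x(D) = (2*D)*(-31 + D) + D = 2*D*(-31 + D) + D = D + 2*D*(-31 + D))
(-2341 + 4133)*(-3122 + x(39)) = (-2341 + 4133)*(-3122 + 39*(-61 + 2*39)) = 1792*(-3122 + 39*(-61 + 78)) = 1792*(-3122 + 39*17) = 1792*(-3122 + 663) = 1792*(-2459) = -4406528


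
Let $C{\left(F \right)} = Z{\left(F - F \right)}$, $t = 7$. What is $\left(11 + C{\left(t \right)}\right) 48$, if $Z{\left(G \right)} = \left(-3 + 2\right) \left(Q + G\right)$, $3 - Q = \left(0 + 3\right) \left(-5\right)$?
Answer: $-336$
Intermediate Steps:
$Q = 18$ ($Q = 3 - \left(0 + 3\right) \left(-5\right) = 3 - 3 \left(-5\right) = 3 - -15 = 3 + 15 = 18$)
$Z{\left(G \right)} = -18 - G$ ($Z{\left(G \right)} = \left(-3 + 2\right) \left(18 + G\right) = - (18 + G) = -18 - G$)
$C{\left(F \right)} = -18$ ($C{\left(F \right)} = -18 - \left(F - F\right) = -18 - 0 = -18 + 0 = -18$)
$\left(11 + C{\left(t \right)}\right) 48 = \left(11 - 18\right) 48 = \left(-7\right) 48 = -336$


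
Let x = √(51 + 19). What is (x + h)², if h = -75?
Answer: (75 - √70)² ≈ 4440.0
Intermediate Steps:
x = √70 ≈ 8.3666
(x + h)² = (√70 - 75)² = (-75 + √70)²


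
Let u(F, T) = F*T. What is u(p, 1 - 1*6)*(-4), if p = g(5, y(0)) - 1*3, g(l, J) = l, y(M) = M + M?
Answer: 40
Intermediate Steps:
y(M) = 2*M
p = 2 (p = 5 - 1*3 = 5 - 3 = 2)
u(p, 1 - 1*6)*(-4) = (2*(1 - 1*6))*(-4) = (2*(1 - 6))*(-4) = (2*(-5))*(-4) = -10*(-4) = 40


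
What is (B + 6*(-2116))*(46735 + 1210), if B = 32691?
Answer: 958660275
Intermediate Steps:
(B + 6*(-2116))*(46735 + 1210) = (32691 + 6*(-2116))*(46735 + 1210) = (32691 - 12696)*47945 = 19995*47945 = 958660275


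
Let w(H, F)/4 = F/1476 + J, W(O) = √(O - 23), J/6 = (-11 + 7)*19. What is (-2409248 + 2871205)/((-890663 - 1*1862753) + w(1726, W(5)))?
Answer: -9628113790201860/57424747843015201 - 56820711*I*√2/114849495686030402 ≈ -0.16767 - 6.9967e-10*I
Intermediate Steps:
J = -456 (J = 6*((-11 + 7)*19) = 6*(-4*19) = 6*(-76) = -456)
W(O) = √(-23 + O)
w(H, F) = -1824 + F/369 (w(H, F) = 4*(F/1476 - 456) = 4*(-456 + F/1476) = -1824 + F/369)
(-2409248 + 2871205)/((-890663 - 1*1862753) + w(1726, W(5))) = (-2409248 + 2871205)/((-890663 - 1*1862753) + (-1824 + √(-23 + 5)/369)) = 461957/((-890663 - 1862753) + (-1824 + √(-18)/369)) = 461957/(-2753416 + (-1824 + (3*I*√2)/369)) = 461957/(-2753416 + (-1824 + I*√2/123)) = 461957/(-2755240 + I*√2/123)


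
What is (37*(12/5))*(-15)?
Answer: -1332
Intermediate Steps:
(37*(12/5))*(-15) = (444/5)*(-15) = -1332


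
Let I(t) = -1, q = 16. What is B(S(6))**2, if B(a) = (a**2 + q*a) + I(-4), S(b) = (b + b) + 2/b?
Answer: 9834496/81 ≈ 1.2141e+5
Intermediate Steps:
S(b) = 2*b + 2/b
B(a) = -1 + a**2 + 16*a (B(a) = (a**2 + 16*a) - 1 = -1 + a**2 + 16*a)
B(S(6))**2 = (-1 + (2*6 + 2/6)**2 + 16*(2*6 + 2/6))**2 = (-1 + (12 + 2*(1/6))**2 + 16*(12 + 2*(1/6)))**2 = (-1 + (12 + 1/3)**2 + 16*(12 + 1/3))**2 = (-1 + (37/3)**2 + 16*(37/3))**2 = (-1 + 1369/9 + 592/3)**2 = (3136/9)**2 = 9834496/81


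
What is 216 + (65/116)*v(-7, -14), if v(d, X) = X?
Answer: 12073/58 ≈ 208.16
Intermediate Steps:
216 + (65/116)*v(-7, -14) = 216 + (65/116)*(-14) = 216 - 455/58 = 12073/58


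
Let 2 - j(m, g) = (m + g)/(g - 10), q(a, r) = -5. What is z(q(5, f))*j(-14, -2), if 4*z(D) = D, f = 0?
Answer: -5/6 ≈ -0.83333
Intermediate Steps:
j(m, g) = 2 - (g + m)/(-10 + g) (j(m, g) = 2 - (m + g)/(g - 10) = 2 - (g + m)/(-10 + g))
z(D) = D/4
z(q(5, f))*j(-14, -2) = ((1/4)*(-5))*((-20 - 2 - 1*(-14))/(-10 - 2)) = -5*(-20 - 2 + 14)/(4*(-12)) = -(-5)*(-8)/48 = -5/4*2/3 = -5/6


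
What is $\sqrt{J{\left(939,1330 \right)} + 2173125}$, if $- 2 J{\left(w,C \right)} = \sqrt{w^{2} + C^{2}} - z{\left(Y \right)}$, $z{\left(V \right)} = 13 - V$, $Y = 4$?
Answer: $\frac{\sqrt{8692518 - 2 \sqrt{2650621}}}{2} \approx 1473.9$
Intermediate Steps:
$J{\left(w,C \right)} = \frac{9}{2} - \frac{\sqrt{C^{2} + w^{2}}}{2}$ ($J{\left(w,C \right)} = - \frac{\sqrt{w^{2} + C^{2}} - \left(13 - 4\right)}{2} = - \frac{\sqrt{C^{2} + w^{2}} - \left(13 - 4\right)}{2} = - \frac{\sqrt{C^{2} + w^{2}} - 9}{2} = - \frac{-9 + \sqrt{C^{2} + w^{2}}}{2} = \frac{9}{2} - \frac{\sqrt{C^{2} + w^{2}}}{2}$)
$\sqrt{J{\left(939,1330 \right)} + 2173125} = \sqrt{\left(\frac{9}{2} - \frac{\sqrt{1330^{2} + 939^{2}}}{2}\right) + 2173125} = \sqrt{\left(\frac{9}{2} - \frac{\sqrt{1768900 + 881721}}{2}\right) + 2173125} = \sqrt{\left(\frac{9}{2} - \frac{\sqrt{2650621}}{2}\right) + 2173125} = \sqrt{\frac{4346259}{2} - \frac{\sqrt{2650621}}{2}}$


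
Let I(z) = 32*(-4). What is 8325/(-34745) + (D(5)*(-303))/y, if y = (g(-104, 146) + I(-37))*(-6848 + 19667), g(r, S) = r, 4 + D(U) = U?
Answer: -1649872591/6888793864 ≈ -0.23950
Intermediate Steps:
I(z) = -128
D(U) = -4 + U
y = -2974008 (y = (-104 - 128)*(-6848 + 19667) = -232*12819 = -2974008)
8325/(-34745) + (D(5)*(-303))/y = 8325/(-34745) + ((-4 + 5)*(-303))/(-2974008) = 8325*(-1/34745) + (1*(-303))*(-1/2974008) = -1665/6949 - 303*(-1/2974008) = -1665/6949 + 101/991336 = -1649872591/6888793864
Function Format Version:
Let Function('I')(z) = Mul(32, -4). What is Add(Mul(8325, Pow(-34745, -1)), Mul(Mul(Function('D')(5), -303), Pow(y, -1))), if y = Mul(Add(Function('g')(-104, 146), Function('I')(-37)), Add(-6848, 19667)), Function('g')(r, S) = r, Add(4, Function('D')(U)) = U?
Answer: Rational(-1649872591, 6888793864) ≈ -0.23950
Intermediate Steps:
Function('I')(z) = -128
Function('D')(U) = Add(-4, U)
y = -2974008 (y = Mul(Add(-104, -128), Add(-6848, 19667)) = Mul(-232, 12819) = -2974008)
Add(Mul(8325, Pow(-34745, -1)), Mul(Mul(Function('D')(5), -303), Pow(y, -1))) = Add(Mul(8325, Pow(-34745, -1)), Mul(Mul(Add(-4, 5), -303), Pow(-2974008, -1))) = Add(Mul(8325, Rational(-1, 34745)), Mul(Mul(1, -303), Rational(-1, 2974008))) = Add(Rational(-1665, 6949), Mul(-303, Rational(-1, 2974008))) = Add(Rational(-1665, 6949), Rational(101, 991336)) = Rational(-1649872591, 6888793864)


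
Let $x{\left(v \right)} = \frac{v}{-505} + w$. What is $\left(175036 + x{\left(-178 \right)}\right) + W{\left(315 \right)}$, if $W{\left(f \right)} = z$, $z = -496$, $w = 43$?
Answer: $\frac{88164593}{505} \approx 1.7458 \cdot 10^{5}$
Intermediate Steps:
$x{\left(v \right)} = 43 - \frac{v}{505}$ ($x{\left(v \right)} = \frac{v}{-505} + 43 = - \frac{v}{505} + 43 = 43 - \frac{v}{505}$)
$W{\left(f \right)} = -496$
$\left(175036 + x{\left(-178 \right)}\right) + W{\left(315 \right)} = \left(175036 + \left(43 - - \frac{178}{505}\right)\right) - 496 = \left(175036 + \left(43 + \frac{178}{505}\right)\right) - 496 = \left(175036 + \frac{21893}{505}\right) - 496 = \frac{88415073}{505} - 496 = \frac{88164593}{505}$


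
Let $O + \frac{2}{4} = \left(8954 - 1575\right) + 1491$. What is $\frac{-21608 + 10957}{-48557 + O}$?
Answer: $\frac{21302}{79375} \approx 0.26837$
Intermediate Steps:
$O = \frac{17739}{2}$ ($O = - \frac{1}{2} + \left(\left(8954 - 1575\right) + 1491\right) = - \frac{1}{2} + \left(7379 + 1491\right) = - \frac{1}{2} + 8870 = \frac{17739}{2} \approx 8869.5$)
$\frac{-21608 + 10957}{-48557 + O} = \frac{-21608 + 10957}{-48557 + \frac{17739}{2}} = - \frac{10651}{- \frac{79375}{2}} = \left(-10651\right) \left(- \frac{2}{79375}\right) = \frac{21302}{79375}$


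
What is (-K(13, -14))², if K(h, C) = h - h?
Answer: 0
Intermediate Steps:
K(h, C) = 0
(-K(13, -14))² = (-1*0)² = 0² = 0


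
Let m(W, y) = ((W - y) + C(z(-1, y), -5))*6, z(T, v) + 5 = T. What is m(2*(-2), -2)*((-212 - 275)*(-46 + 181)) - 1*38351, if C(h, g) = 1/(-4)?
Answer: 1698413/2 ≈ 8.4921e+5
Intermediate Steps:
z(T, v) = -5 + T
C(h, g) = -¼ (C(h, g) = 1*(-¼) = -¼)
m(W, y) = -3/2 - 6*y + 6*W (m(W, y) = ((W - y) - ¼)*6 = (-¼ + W - y)*6 = -3/2 - 6*y + 6*W)
m(2*(-2), -2)*((-212 - 275)*(-46 + 181)) - 1*38351 = (-3/2 - 6*(-2) + 6*(2*(-2)))*((-212 - 275)*(-46 + 181)) - 1*38351 = (-3/2 + 12 + 6*(-4))*(-487*135) - 38351 = (-3/2 + 12 - 24)*(-65745) - 38351 = -27/2*(-65745) - 38351 = 1775115/2 - 38351 = 1698413/2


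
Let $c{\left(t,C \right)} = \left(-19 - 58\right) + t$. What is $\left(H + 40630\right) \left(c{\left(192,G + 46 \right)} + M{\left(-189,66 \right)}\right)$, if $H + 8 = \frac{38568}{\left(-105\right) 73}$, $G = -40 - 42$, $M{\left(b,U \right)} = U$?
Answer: $\frac{18783520074}{2555} \approx 7.3517 \cdot 10^{6}$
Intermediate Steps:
$G = -82$
$c{\left(t,C \right)} = -77 + t$
$H = - \frac{33296}{2555}$ ($H = -8 + \frac{38568}{\left(-105\right) 73} = -8 + \frac{38568}{-7665} = -8 + 38568 \left(- \frac{1}{7665}\right) = -8 - \frac{12856}{2555} = - \frac{33296}{2555} \approx -13.032$)
$\left(H + 40630\right) \left(c{\left(192,G + 46 \right)} + M{\left(-189,66 \right)}\right) = \left(- \frac{33296}{2555} + 40630\right) \left(\left(-77 + 192\right) + 66\right) = \frac{103776354 \left(115 + 66\right)}{2555} = \frac{103776354}{2555} \cdot 181 = \frac{18783520074}{2555}$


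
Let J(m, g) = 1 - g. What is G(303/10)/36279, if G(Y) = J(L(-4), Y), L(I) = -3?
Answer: -293/362790 ≈ -0.00080763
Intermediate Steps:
G(Y) = 1 - Y
G(303/10)/36279 = (1 - 303/10)/36279 = (1 - 303/10)*(1/36279) = -293/10*1/36279 = -293/362790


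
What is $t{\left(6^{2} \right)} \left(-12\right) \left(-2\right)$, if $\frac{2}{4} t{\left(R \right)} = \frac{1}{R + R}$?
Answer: $\frac{2}{3} \approx 0.66667$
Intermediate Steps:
$t{\left(R \right)} = \frac{1}{R}$ ($t{\left(R \right)} = \frac{2}{R + R} = \frac{2}{2 R} = 2 \frac{1}{2 R} = \frac{1}{R}$)
$t{\left(6^{2} \right)} \left(-12\right) \left(-2\right) = \frac{1}{6^{2}} \left(-12\right) \left(-2\right) = \frac{1}{36} \left(-12\right) \left(-2\right) = \left(- \frac{1}{3}\right) \left(-2\right) = \frac{2}{3}$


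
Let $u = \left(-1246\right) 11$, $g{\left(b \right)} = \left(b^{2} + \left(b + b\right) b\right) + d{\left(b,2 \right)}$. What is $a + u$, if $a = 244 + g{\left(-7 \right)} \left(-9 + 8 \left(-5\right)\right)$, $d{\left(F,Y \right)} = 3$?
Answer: $-20812$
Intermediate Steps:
$g{\left(b \right)} = 3 + 3 b^{2}$ ($g{\left(b \right)} = \left(b^{2} + \left(b + b\right) b\right) + 3 = \left(b^{2} + 2 b b\right) + 3 = \left(b^{2} + 2 b^{2}\right) + 3 = 3 b^{2} + 3 = 3 + 3 b^{2}$)
$u = -13706$
$a = -7106$ ($a = 244 + \left(3 + 3 \left(-7\right)^{2}\right) \left(-9 + 8 \left(-5\right)\right) = 244 + \left(3 + 3 \cdot 49\right) \left(-9 - 40\right) = 244 + \left(3 + 147\right) \left(-49\right) = 244 + 150 \left(-49\right) = 244 - 7350 = -7106$)
$a + u = -7106 - 13706 = -20812$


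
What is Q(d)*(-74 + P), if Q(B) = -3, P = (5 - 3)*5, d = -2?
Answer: 192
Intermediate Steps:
P = 10 (P = 2*5 = 10)
Q(d)*(-74 + P) = -3*(-74 + 10) = -3*(-64) = 192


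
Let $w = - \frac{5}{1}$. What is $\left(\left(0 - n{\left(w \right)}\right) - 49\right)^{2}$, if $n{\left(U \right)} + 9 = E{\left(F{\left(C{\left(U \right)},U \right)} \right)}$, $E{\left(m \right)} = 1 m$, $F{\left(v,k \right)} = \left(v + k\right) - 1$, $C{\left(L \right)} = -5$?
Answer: $841$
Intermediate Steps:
$w = -5$ ($w = \left(-5\right) 1 = -5$)
$F{\left(v,k \right)} = -1 + k + v$ ($F{\left(v,k \right)} = \left(k + v\right) - 1 = -1 + k + v$)
$E{\left(m \right)} = m$
$n{\left(U \right)} = -15 + U$ ($n{\left(U \right)} = -9 - \left(6 - U\right) = -9 + \left(-6 + U\right) = -15 + U$)
$\left(\left(0 - n{\left(w \right)}\right) - 49\right)^{2} = \left(\left(0 - \left(-15 - 5\right)\right) - 49\right)^{2} = \left(\left(0 - -20\right) - 49\right)^{2} = \left(\left(0 + 20\right) - 49\right)^{2} = \left(20 - 49\right)^{2} = \left(-29\right)^{2} = 841$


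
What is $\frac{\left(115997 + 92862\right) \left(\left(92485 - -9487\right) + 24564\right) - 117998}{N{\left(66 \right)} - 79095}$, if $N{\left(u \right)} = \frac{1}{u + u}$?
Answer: $- \frac{3488504504232}{10440539} \approx -3.3413 \cdot 10^{5}$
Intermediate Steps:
$N{\left(u \right)} = \frac{1}{2 u}$
$\frac{\left(115997 + 92862\right) \left(\left(92485 - -9487\right) + 24564\right) - 117998}{N{\left(66 \right)} - 79095} = \frac{\left(115997 + 92862\right) \left(\left(92485 - -9487\right) + 24564\right) - 117998}{\frac{1}{2 \cdot 66} - 79095} = \frac{208859 \left(\left(92485 + 9487\right) + 24564\right) - 117998}{\frac{1}{2} \cdot \frac{1}{66} - 79095} = \frac{208859 \left(101972 + 24564\right) - 117998}{\frac{1}{132} - 79095} = \frac{208859 \cdot 126536 - 117998}{- \frac{10440539}{132}} = \left(26428182424 - 117998\right) \left(- \frac{132}{10440539}\right) = 26428064426 \left(- \frac{132}{10440539}\right) = - \frac{3488504504232}{10440539}$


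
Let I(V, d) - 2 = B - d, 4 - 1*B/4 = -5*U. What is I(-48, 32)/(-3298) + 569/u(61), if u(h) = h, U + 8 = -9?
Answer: 949078/100589 ≈ 9.4352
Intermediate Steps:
U = -17 (U = -8 - 9 = -17)
B = -324 (B = 16 - (-20)*(-17) = 16 - 4*85 = 16 - 340 = -324)
I(V, d) = -322 - d (I(V, d) = 2 + (-324 - d) = -322 - d)
I(-48, 32)/(-3298) + 569/u(61) = (-322 - 1*32)/(-3298) + 569/61 = (-322 - 32)*(-1/3298) + 569*(1/61) = -354*(-1/3298) + 569/61 = 177/1649 + 569/61 = 949078/100589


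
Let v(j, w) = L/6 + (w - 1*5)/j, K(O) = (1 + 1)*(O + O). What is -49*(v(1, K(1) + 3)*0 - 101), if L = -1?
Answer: 4949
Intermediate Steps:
K(O) = 4*O (K(O) = 2*(2*O) = 4*O)
v(j, w) = -⅙ + (-5 + w)/j (v(j, w) = -1/6 + (w - 1*5)/j = -1*⅙ + (w - 5)/j = -⅙ + (-5 + w)/j)
-49*(v(1, K(1) + 3)*0 - 101) = -49*(((-5 + (4*1 + 3) - ⅙*1)/1)*0 - 101) = -49*((1*(-5 + (4 + 3) - ⅙))*0 - 101) = -49*((1*(-5 + 7 - ⅙))*0 - 101) = -49*((1*(11/6))*0 - 101) = -49*((11/6)*0 - 101) = -49*(0 - 101) = -49*(-101) = 4949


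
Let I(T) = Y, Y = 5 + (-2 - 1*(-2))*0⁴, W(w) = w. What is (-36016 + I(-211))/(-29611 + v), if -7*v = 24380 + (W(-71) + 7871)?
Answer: 252077/239457 ≈ 1.0527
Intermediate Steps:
Y = 5 (Y = 5 + (-2 + 2)*0 = 5 + 0*0 = 5 + 0 = 5)
I(T) = 5
v = -32180/7 (v = -(24380 + (-71 + 7871))/7 = -(24380 + 7800)/7 = -⅐*32180 = -32180/7 ≈ -4597.1)
(-36016 + I(-211))/(-29611 + v) = (-36016 + 5)/(-29611 - 32180/7) = -36011/(-239457/7) = -36011*(-7/239457) = 252077/239457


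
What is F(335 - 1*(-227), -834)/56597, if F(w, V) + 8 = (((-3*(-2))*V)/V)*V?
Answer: -5012/56597 ≈ -0.088556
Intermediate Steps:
F(w, V) = -8 + 6*V (F(w, V) = -8 + (((-3*(-2))*V)/V)*V = -8 + ((6*V)/V)*V = -8 + 6*V)
F(335 - 1*(-227), -834)/56597 = (-8 + 6*(-834))/56597 = (-8 - 5004)*(1/56597) = -5012*1/56597 = -5012/56597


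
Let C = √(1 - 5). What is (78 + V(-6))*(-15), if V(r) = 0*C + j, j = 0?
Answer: -1170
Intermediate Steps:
C = 2*I (C = √(-4) = 2*I ≈ 2.0*I)
V(r) = 0 (V(r) = 0*(2*I) + 0 = 0 + 0 = 0)
(78 + V(-6))*(-15) = (78 + 0)*(-15) = 78*(-15) = -1170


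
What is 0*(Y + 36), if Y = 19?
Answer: 0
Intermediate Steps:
0*(Y + 36) = 0*(19 + 36) = 0*55 = 0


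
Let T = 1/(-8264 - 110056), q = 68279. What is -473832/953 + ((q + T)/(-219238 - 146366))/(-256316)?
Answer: -5253747582476001066473/10566659603903581440 ≈ -497.20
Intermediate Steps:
T = -1/118320 (T = 1/(-118320) = -1/118320 ≈ -8.4517e-6)
-473832/953 + ((q + T)/(-219238 - 146366))/(-256316) = -473832/953 + ((68279 - 1/118320)/(-219238 - 146366))/(-256316) = -473832*1/953 + ((8078771279/118320)/(-365604))*(-1/256316) = -473832/953 + ((8078771279/118320)*(-1/365604))*(-1/256316) = -473832/953 - 8078771279/43258265280*(-1/256316) = -473832/953 + 8078771279/11087785523508480 = -5253747582476001066473/10566659603903581440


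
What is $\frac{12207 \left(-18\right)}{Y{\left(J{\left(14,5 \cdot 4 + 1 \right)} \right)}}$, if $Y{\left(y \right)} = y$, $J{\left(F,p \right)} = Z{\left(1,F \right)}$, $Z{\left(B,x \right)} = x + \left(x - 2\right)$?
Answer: $-8451$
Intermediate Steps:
$Z{\left(B,x \right)} = -2 + 2 x$ ($Z{\left(B,x \right)} = x + \left(-2 + x\right) = -2 + 2 x$)
$J{\left(F,p \right)} = -2 + 2 F$
$\frac{12207 \left(-18\right)}{Y{\left(J{\left(14,5 \cdot 4 + 1 \right)} \right)}} = \frac{12207 \left(-18\right)}{-2 + 2 \cdot 14} = - \frac{219726}{-2 + 28} = - \frac{219726}{26} = \left(-219726\right) \frac{1}{26} = -8451$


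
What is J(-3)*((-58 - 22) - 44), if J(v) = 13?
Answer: -1612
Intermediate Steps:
J(-3)*((-58 - 22) - 44) = 13*((-58 - 22) - 44) = 13*(-80 - 44) = 13*(-124) = -1612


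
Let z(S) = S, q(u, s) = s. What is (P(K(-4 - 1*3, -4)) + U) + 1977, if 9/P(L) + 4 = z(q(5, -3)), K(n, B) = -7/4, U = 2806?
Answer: 33472/7 ≈ 4781.7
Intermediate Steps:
K(n, B) = -7/4 (K(n, B) = -7*¼ = -7/4)
P(L) = -9/7 (P(L) = 9/(-4 - 3) = 9/(-7) = 9*(-⅐) = -9/7)
(P(K(-4 - 1*3, -4)) + U) + 1977 = (-9/7 + 2806) + 1977 = 19633/7 + 1977 = 33472/7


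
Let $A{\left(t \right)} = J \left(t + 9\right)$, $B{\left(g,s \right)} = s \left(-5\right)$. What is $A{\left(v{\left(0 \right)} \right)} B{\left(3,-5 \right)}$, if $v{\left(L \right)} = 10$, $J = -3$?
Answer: $-1425$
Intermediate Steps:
$B{\left(g,s \right)} = - 5 s$
$A{\left(t \right)} = -27 - 3 t$ ($A{\left(t \right)} = - 3 \left(t + 9\right) = - 3 \left(9 + t\right) = -27 - 3 t$)
$A{\left(v{\left(0 \right)} \right)} B{\left(3,-5 \right)} = \left(-27 - 30\right) \left(\left(-5\right) \left(-5\right)\right) = \left(-27 - 30\right) 25 = \left(-57\right) 25 = -1425$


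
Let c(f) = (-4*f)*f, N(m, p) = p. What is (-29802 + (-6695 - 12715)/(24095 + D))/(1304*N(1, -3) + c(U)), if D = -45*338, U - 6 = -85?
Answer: 13240509/12828163 ≈ 1.0321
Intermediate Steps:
U = -79 (U = 6 - 85 = -79)
D = -15210
c(f) = -4*f²
(-29802 + (-6695 - 12715)/(24095 + D))/(1304*N(1, -3) + c(U)) = (-29802 + (-6695 - 12715)/(24095 - 15210))/(1304*(-3) - 4*(-79)²) = (-29802 - 19410/8885)/(-3912 - 4*6241) = (-29802 - 19410*1/8885)/(-3912 - 24964) = (-29802 - 3882/1777)/(-28876) = -52962036/1777*(-1/28876) = 13240509/12828163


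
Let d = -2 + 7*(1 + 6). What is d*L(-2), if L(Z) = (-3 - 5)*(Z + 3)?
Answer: -376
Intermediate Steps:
L(Z) = -24 - 8*Z (L(Z) = -8*(3 + Z) = -24 - 8*Z)
d = 47 (d = -2 + 7*7 = -2 + 49 = 47)
d*L(-2) = 47*(-24 - 8*(-2)) = 47*(-24 + 16) = 47*(-8) = -376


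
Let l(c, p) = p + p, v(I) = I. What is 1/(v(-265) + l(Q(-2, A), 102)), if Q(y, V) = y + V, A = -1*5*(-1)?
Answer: -1/61 ≈ -0.016393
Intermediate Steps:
A = 5 (A = -5*(-1) = 5)
Q(y, V) = V + y
l(c, p) = 2*p
1/(v(-265) + l(Q(-2, A), 102)) = 1/(-265 + 2*102) = 1/(-265 + 204) = 1/(-61) = -1/61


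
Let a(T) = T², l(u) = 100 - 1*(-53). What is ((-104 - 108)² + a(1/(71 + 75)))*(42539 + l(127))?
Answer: 10225014753265/5329 ≈ 1.9187e+9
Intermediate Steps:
l(u) = 153 (l(u) = 100 + 53 = 153)
((-104 - 108)² + a(1/(71 + 75)))*(42539 + l(127)) = ((-104 - 108)² + (1/(71 + 75))²)*(42539 + 153) = ((-212)² + (1/146)²)*42692 = (44944 + (1/146)²)*42692 = (44944 + 1/21316)*42692 = (958026305/21316)*42692 = 10225014753265/5329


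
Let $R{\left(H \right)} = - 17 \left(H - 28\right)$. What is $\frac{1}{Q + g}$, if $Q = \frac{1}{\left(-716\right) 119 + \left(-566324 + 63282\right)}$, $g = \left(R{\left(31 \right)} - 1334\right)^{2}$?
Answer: $\frac{588246}{1128388183349} \approx 5.2132 \cdot 10^{-7}$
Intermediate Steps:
$R{\left(H \right)} = 476 - 17 H$ ($R{\left(H \right)} = - 17 \left(-28 + H\right) = 476 - 17 H$)
$g = 1918225$ ($g = \left(\left(476 - 527\right) - 1334\right)^{2} = \left(-51 - 1334\right)^{2} = \left(-1385\right)^{2} = 1918225$)
$Q = - \frac{1}{588246}$ ($Q = \frac{1}{-85204 - 503042} = \frac{1}{-588246} = - \frac{1}{588246} \approx -1.7 \cdot 10^{-6}$)
$\frac{1}{Q + g} = \frac{1}{- \frac{1}{588246} + 1918225} = \frac{1}{\frac{1128388183349}{588246}} = \frac{588246}{1128388183349}$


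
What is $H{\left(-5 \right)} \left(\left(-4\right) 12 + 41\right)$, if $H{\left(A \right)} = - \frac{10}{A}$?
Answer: $-14$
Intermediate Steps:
$H{\left(-5 \right)} \left(\left(-4\right) 12 + 41\right) = - \frac{10}{-5} \left(\left(-4\right) 12 + 41\right) = \left(-10\right) \left(- \frac{1}{5}\right) \left(-48 + 41\right) = 2 \left(-7\right) = -14$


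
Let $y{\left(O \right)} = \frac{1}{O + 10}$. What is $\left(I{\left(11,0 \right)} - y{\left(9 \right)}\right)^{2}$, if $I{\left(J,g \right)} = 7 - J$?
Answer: $\frac{5929}{361} \approx 16.424$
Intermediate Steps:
$y{\left(O \right)} = \frac{1}{10 + O}$
$\left(I{\left(11,0 \right)} - y{\left(9 \right)}\right)^{2} = \left(\left(7 - 11\right) - \frac{1}{10 + 9}\right)^{2} = \left(\left(7 - 11\right) - \frac{1}{19}\right)^{2} = \left(-4 - \frac{1}{19}\right)^{2} = \left(- \frac{77}{19}\right)^{2} = \frac{5929}{361}$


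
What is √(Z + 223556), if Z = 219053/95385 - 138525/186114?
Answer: √7828257283581479679494970/5917494630 ≈ 472.82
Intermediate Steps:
Z = 9185207639/5917494630 (Z = 219053*(1/95385) - 138525*1/186114 = 219053/95385 - 46175/62038 = 9185207639/5917494630 ≈ 1.5522)
√(Z + 223556) = √(9185207639/5917494630 + 223556) = √(1322900614711919/5917494630) = √7828257283581479679494970/5917494630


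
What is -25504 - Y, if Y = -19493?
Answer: -6011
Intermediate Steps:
-25504 - Y = -25504 - 1*(-19493) = -25504 + 19493 = -6011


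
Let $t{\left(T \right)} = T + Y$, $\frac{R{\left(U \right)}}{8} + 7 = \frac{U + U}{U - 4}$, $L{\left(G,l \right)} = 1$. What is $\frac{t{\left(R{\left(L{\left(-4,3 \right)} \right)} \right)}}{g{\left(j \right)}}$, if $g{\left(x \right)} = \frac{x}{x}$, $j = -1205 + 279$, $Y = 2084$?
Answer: $\frac{6068}{3} \approx 2022.7$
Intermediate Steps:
$j = -926$
$g{\left(x \right)} = 1$
$R{\left(U \right)} = -56 + \frac{16 U}{-4 + U}$ ($R{\left(U \right)} = -56 + 8 \frac{U + U}{U - 4} = -56 + 8 \frac{2 U}{-4 + U} = -56 + \frac{16 U}{-4 + U}$)
$t{\left(T \right)} = 2084 + T$ ($t{\left(T \right)} = T + 2084 = 2084 + T$)
$\frac{t{\left(R{\left(L{\left(-4,3 \right)} \right)} \right)}}{g{\left(j \right)}} = \frac{2084 + \frac{8 \left(28 - 5\right)}{-4 + 1}}{1} = \left(2084 + \frac{8 \left(28 - 5\right)}{-3}\right) 1 = \left(2084 + 8 \left(- \frac{1}{3}\right) 23\right) 1 = \left(2084 - \frac{184}{3}\right) 1 = \frac{6068}{3} \cdot 1 = \frac{6068}{3}$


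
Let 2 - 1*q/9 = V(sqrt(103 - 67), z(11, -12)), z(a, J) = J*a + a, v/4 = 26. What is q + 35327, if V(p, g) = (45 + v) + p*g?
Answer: 40538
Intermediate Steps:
v = 104 (v = 4*26 = 104)
z(a, J) = a + J*a
V(p, g) = 149 + g*p (V(p, g) = (45 + 104) + p*g = 149 + g*p)
q = 5211 (q = 18 - 9*(149 + (11*(1 - 12))*sqrt(103 - 67)) = 18 - 9*(149 + (11*(-11))*sqrt(36)) = 18 - 9*(149 - 121*6) = 18 - 9*(149 - 726) = 18 - 9*(-577) = 18 + 5193 = 5211)
q + 35327 = 5211 + 35327 = 40538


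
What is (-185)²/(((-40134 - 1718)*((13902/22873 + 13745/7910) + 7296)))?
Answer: -619217284175/5526373671123022 ≈ -0.00011205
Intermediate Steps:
(-185)²/(((-40134 - 1718)*((13902/22873 + 13745/7910) + 7296))) = 34225/((-41852*((13902*(1/22873) + 13745*(1/7910)) + 7296))) = 34225/((-41852*((13902/22873 + 2749/1582) + 7296))) = 34225/((-41852*(84870841/36185086 + 7296))) = 34225/((-41852*264091258297/36185086)) = 34225/(-5526373671123022/18092543) = 34225*(-18092543/5526373671123022) = -619217284175/5526373671123022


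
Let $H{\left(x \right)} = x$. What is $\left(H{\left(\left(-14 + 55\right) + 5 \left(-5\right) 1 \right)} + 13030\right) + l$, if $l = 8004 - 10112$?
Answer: $10938$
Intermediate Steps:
$l = -2108$ ($l = 8004 - 10112 = -2108$)
$\left(H{\left(\left(-14 + 55\right) + 5 \left(-5\right) 1 \right)} + 13030\right) + l = \left(\left(\left(-14 + 55\right) + 5 \left(-5\right) 1\right) + 13030\right) - 2108 = \left(\left(41 - 25\right) + 13030\right) - 2108 = \left(16 + 13030\right) - 2108 = 13046 - 2108 = 10938$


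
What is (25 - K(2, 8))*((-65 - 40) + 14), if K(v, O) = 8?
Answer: -1547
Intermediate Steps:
(25 - K(2, 8))*((-65 - 40) + 14) = (25 - 1*8)*((-65 - 40) + 14) = (25 - 8)*(-105 + 14) = 17*(-91) = -1547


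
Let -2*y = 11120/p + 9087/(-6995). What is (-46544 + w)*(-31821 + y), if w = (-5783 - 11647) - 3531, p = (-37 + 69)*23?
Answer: 12023245029581/5596 ≈ 2.1485e+9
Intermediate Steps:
p = 736 (p = 32*23 = 736)
w = -20961 (w = -17430 - 3531 = -20961)
y = -4443523/643540 (y = -(11120/736 + 9087/(-6995))/2 = -(11120*(1/736) + 9087*(-1/6995))/2 = -(695/46 - 9087/6995)/2 = -1/2*4443523/321770 = -4443523/643540 ≈ -6.9048)
(-46544 + w)*(-31821 + y) = (-46544 - 20961)*(-31821 - 4443523/643540) = -67505*(-20482529863/643540) = 12023245029581/5596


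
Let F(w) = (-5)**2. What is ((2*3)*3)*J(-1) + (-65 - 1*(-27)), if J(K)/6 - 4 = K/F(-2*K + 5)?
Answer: 9742/25 ≈ 389.68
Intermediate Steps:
F(w) = 25
J(K) = 24 + 6*K/25 (J(K) = 24 + 6*(K/25) = 24 + 6*K/25)
((2*3)*3)*J(-1) + (-65 - 1*(-27)) = ((2*3)*3)*(24 + (6/25)*(-1)) + (-65 - 1*(-27)) = (6*3)*(24 - 6/25) + (-65 + 27) = 18*(594/25) - 38 = 10692/25 - 38 = 9742/25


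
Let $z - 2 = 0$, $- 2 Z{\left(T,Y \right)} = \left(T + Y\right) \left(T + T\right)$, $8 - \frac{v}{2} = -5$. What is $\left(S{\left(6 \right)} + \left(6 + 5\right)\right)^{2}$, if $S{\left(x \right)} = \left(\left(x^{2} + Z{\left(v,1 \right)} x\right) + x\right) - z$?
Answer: $17313921$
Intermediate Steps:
$v = 26$ ($v = 16 - -10 = 16 + 10 = 26$)
$Z{\left(T,Y \right)} = - T \left(T + Y\right)$ ($Z{\left(T,Y \right)} = - \frac{\left(T + Y\right) \left(T + T\right)}{2} = - \frac{\left(T + Y\right) 2 T}{2} = - \frac{2 T \left(T + Y\right)}{2} = - T \left(T + Y\right)$)
$z = 2$ ($z = 2 + 0 = 2$)
$S{\left(x \right)} = -2 + x^{2} - 701 x$ ($S{\left(x \right)} = \left(\left(x^{2} + \left(-1\right) 26 \left(26 + 1\right) x\right) + x\right) - 2 = \left(\left(x^{2} + \left(-1\right) 26 \cdot 27 x\right) + x\right) - 2 = \left(\left(x^{2} - 702 x\right) + x\right) - 2 = \left(x^{2} - 701 x\right) - 2 = -2 + x^{2} - 701 x$)
$\left(S{\left(6 \right)} + \left(6 + 5\right)\right)^{2} = \left(\left(-2 + 6^{2} - 4206\right) + \left(6 + 5\right)\right)^{2} = \left(\left(-2 + 36 - 4206\right) + 11\right)^{2} = \left(-4172 + 11\right)^{2} = \left(-4161\right)^{2} = 17313921$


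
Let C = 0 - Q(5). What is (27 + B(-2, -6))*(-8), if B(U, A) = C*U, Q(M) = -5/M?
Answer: -200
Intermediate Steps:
C = 1 (C = 0 - (-5)/5 = 0 - 1*(-1) = 0 + 1 = 1)
B(U, A) = U (B(U, A) = 1*U = U)
(27 + B(-2, -6))*(-8) = (27 - 2)*(-8) = 25*(-8) = -200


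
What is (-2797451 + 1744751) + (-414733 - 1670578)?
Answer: -3138011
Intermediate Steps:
(-2797451 + 1744751) + (-414733 - 1670578) = -1052700 - 2085311 = -3138011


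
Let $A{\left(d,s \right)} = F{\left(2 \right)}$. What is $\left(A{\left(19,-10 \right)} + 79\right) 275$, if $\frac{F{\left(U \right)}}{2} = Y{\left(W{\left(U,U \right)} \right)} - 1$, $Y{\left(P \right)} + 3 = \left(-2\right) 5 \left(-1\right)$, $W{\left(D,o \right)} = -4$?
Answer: $25025$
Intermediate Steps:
$Y{\left(P \right)} = 7$ ($Y{\left(P \right)} = -3 + \left(-2\right) 5 \left(-1\right) = -3 - -10 = -3 + 10 = 7$)
$F{\left(U \right)} = 12$ ($F{\left(U \right)} = 2 \left(7 - 1\right) = 2 \cdot 6 = 12$)
$A{\left(d,s \right)} = 12$
$\left(A{\left(19,-10 \right)} + 79\right) 275 = \left(12 + 79\right) 275 = 91 \cdot 275 = 25025$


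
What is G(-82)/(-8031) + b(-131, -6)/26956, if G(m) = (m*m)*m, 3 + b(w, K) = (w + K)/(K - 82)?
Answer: 1307914451167/19050559968 ≈ 68.655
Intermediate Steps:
b(w, K) = -3 + (K + w)/(-82 + K) (b(w, K) = -3 + (w + K)/(K - 82) = -3 + (K + w)/(-82 + K))
G(m) = m³ (G(m) = m²*m = m³)
G(-82)/(-8031) + b(-131, -6)/26956 = (-82)³/(-8031) + ((246 - 131 - 2*(-6))/(-82 - 6))/26956 = -551368*(-1/8031) + ((246 - 131 + 12)/(-88))*(1/26956) = 551368/8031 - 1/88*127*(1/26956) = 551368/8031 - 127/88*1/26956 = 551368/8031 - 127/2372128 = 1307914451167/19050559968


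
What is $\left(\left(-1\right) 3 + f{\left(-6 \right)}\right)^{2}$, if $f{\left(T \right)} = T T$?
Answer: $1089$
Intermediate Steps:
$f{\left(T \right)} = T^{2}$
$\left(\left(-1\right) 3 + f{\left(-6 \right)}\right)^{2} = \left(\left(-1\right) 3 + \left(-6\right)^{2}\right)^{2} = \left(-3 + 36\right)^{2} = 33^{2} = 1089$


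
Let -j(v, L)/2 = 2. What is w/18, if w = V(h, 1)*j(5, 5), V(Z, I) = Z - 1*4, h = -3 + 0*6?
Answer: 14/9 ≈ 1.5556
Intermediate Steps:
h = -3 (h = -3 + 0 = -3)
j(v, L) = -4 (j(v, L) = -2*2 = -4)
V(Z, I) = -4 + Z (V(Z, I) = Z - 4 = -4 + Z)
w = 28 (w = (-4 - 3)*(-4) = -7*(-4) = 28)
w/18 = 28/18 = 28*(1/18) = 14/9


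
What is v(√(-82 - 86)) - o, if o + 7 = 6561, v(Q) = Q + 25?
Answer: -6529 + 2*I*√42 ≈ -6529.0 + 12.961*I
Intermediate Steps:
v(Q) = 25 + Q
o = 6554 (o = -7 + 6561 = 6554)
v(√(-82 - 86)) - o = (25 + √(-82 - 86)) - 1*6554 = (25 + √(-168)) - 6554 = (25 + 2*I*√42) - 6554 = -6529 + 2*I*√42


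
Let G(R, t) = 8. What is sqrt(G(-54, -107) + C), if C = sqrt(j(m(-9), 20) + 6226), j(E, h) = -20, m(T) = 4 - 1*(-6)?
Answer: sqrt(8 + sqrt(6206)) ≈ 9.3155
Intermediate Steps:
m(T) = 10 (m(T) = 4 + 6 = 10)
C = sqrt(6206) (C = sqrt(-20 + 6226) = sqrt(6206) ≈ 78.778)
sqrt(G(-54, -107) + C) = sqrt(8 + sqrt(6206))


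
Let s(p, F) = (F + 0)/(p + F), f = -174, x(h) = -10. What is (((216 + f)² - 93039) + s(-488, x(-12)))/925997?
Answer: -22727470/230573253 ≈ -0.098569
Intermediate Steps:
s(p, F) = F/(F + p)
(((216 + f)² - 93039) + s(-488, x(-12)))/925997 = (((216 - 174)² - 93039) - 10/(-10 - 488))/925997 = ((42² - 93039) - 10/(-498))*(1/925997) = ((1764 - 93039) - 10*(-1/498))*(1/925997) = (-91275 + 5/249)*(1/925997) = -22727470/249*1/925997 = -22727470/230573253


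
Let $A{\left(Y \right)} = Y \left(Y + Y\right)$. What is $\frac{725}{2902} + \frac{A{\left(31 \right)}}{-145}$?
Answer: $- \frac{5472519}{420790} \approx -13.005$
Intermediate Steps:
$A{\left(Y \right)} = 2 Y^{2}$ ($A{\left(Y \right)} = Y 2 Y = 2 Y^{2}$)
$\frac{725}{2902} + \frac{A{\left(31 \right)}}{-145} = \frac{725}{2902} + \frac{2 \cdot 31^{2}}{-145} = 725 \cdot \frac{1}{2902} + 2 \cdot 961 \left(- \frac{1}{145}\right) = \frac{725}{2902} + 1922 \left(- \frac{1}{145}\right) = \frac{725}{2902} - \frac{1922}{145} = - \frac{5472519}{420790}$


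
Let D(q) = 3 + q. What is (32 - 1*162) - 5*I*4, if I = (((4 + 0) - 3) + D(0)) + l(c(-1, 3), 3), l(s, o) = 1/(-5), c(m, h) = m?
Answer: -206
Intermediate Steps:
l(s, o) = -1/5
I = 19/5 (I = (((4 + 0) - 3) + (3 + 0)) - 1/5 = ((4 - 3) + 3) - 1/5 = (1 + 3) - 1/5 = 4 - 1/5 = 19/5 ≈ 3.8000)
(32 - 1*162) - 5*I*4 = (32 - 1*162) - 5*19/5*4 = (32 - 162) - 19*4 = -130 - 76 = -206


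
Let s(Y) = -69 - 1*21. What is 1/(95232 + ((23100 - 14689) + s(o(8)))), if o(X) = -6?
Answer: 1/103553 ≈ 9.6569e-6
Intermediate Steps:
s(Y) = -90 (s(Y) = -69 - 21 = -90)
1/(95232 + ((23100 - 14689) + s(o(8)))) = 1/(95232 + ((23100 - 14689) - 90)) = 1/(95232 + (8411 - 90)) = 1/(95232 + 8321) = 1/103553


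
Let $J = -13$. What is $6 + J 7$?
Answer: $-85$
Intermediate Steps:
$6 + J 7 = 6 - 91 = -85$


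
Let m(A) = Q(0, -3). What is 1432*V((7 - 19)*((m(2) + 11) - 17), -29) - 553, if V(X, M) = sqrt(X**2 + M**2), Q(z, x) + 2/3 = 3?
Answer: -553 + 1432*sqrt(2777) ≈ 74910.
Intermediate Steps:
Q(z, x) = 7/3 (Q(z, x) = -2/3 + 3 = 7/3)
m(A) = 7/3
V(X, M) = sqrt(M**2 + X**2)
1432*V((7 - 19)*((m(2) + 11) - 17), -29) - 553 = 1432*sqrt((-29)**2 + ((7 - 19)*((7/3 + 11) - 17))**2) - 553 = 1432*sqrt(841 + (-12*(40/3 - 17))**2) - 553 = 1432*sqrt(841 + (-12*(-11/3))**2) - 553 = 1432*sqrt(841 + 44**2) - 553 = 1432*sqrt(841 + 1936) - 553 = 1432*sqrt(2777) - 553 = -553 + 1432*sqrt(2777)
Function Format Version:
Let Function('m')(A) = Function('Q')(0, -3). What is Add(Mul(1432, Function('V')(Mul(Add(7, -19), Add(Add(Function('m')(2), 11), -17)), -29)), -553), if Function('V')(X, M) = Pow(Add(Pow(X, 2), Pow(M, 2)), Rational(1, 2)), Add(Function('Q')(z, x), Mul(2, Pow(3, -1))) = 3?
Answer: Add(-553, Mul(1432, Pow(2777, Rational(1, 2)))) ≈ 74910.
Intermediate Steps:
Function('Q')(z, x) = Rational(7, 3) (Function('Q')(z, x) = Add(Rational(-2, 3), 3) = Rational(7, 3))
Function('m')(A) = Rational(7, 3)
Function('V')(X, M) = Pow(Add(Pow(M, 2), Pow(X, 2)), Rational(1, 2))
Add(Mul(1432, Function('V')(Mul(Add(7, -19), Add(Add(Function('m')(2), 11), -17)), -29)), -553) = Add(Mul(1432, Pow(Add(Pow(-29, 2), Pow(Mul(Add(7, -19), Add(Add(Rational(7, 3), 11), -17)), 2)), Rational(1, 2))), -553) = Add(Mul(1432, Pow(Add(841, Pow(Mul(-12, Add(Rational(40, 3), -17)), 2)), Rational(1, 2))), -553) = Add(Mul(1432, Pow(Add(841, Pow(Mul(-12, Rational(-11, 3)), 2)), Rational(1, 2))), -553) = Add(Mul(1432, Pow(Add(841, Pow(44, 2)), Rational(1, 2))), -553) = Add(Mul(1432, Pow(Add(841, 1936), Rational(1, 2))), -553) = Add(Mul(1432, Pow(2777, Rational(1, 2))), -553) = Add(-553, Mul(1432, Pow(2777, Rational(1, 2))))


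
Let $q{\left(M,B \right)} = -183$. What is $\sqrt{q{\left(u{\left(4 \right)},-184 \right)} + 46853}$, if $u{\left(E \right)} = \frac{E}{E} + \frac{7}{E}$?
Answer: $\sqrt{46670} \approx 216.03$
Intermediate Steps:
$u{\left(E \right)} = 1 + \frac{7}{E}$
$\sqrt{q{\left(u{\left(4 \right)},-184 \right)} + 46853} = \sqrt{-183 + 46853} = \sqrt{46670}$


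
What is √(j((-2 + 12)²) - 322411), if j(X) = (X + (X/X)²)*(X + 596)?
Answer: I*√252115 ≈ 502.11*I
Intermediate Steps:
j(X) = (1 + X)*(596 + X) (j(X) = (X + 1²)*(596 + X) = (X + 1)*(596 + X) = (1 + X)*(596 + X))
√(j((-2 + 12)²) - 322411) = √((596 + ((-2 + 12)²)² + 597*(-2 + 12)²) - 322411) = √((596 + (10²)² + 597*10²) - 322411) = √((596 + 100² + 597*100) - 322411) = √((596 + 10000 + 59700) - 322411) = √(70296 - 322411) = √(-252115) = I*√252115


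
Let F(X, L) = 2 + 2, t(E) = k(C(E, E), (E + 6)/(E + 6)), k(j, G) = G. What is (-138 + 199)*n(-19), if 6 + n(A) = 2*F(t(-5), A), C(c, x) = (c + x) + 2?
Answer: 122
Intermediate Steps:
C(c, x) = 2 + c + x
t(E) = 1 (t(E) = (E + 6)/(E + 6) = (6 + E)/(6 + E) = 1)
F(X, L) = 4
n(A) = 2 (n(A) = -6 + 2*4 = -6 + 8 = 2)
(-138 + 199)*n(-19) = (-138 + 199)*2 = 61*2 = 122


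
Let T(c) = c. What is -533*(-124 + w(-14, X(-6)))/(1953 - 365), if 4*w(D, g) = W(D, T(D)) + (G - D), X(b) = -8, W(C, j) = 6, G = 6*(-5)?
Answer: 134849/3176 ≈ 42.459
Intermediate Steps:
G = -30
w(D, g) = -6 - D/4 (w(D, g) = (6 + (-30 - D))/4 = (-24 - D)/4 = -6 - D/4)
-533*(-124 + w(-14, X(-6)))/(1953 - 365) = -533*(-124 + (-6 - 1/4*(-14)))/(1953 - 365) = -533/(1588/(-124 + (-6 + 7/2))) = -533/(1588/(-124 - 5/2)) = -533/(1588/(-253/2)) = -533/(1588*(-2/253)) = -533/(-3176/253) = -533*(-253/3176) = 134849/3176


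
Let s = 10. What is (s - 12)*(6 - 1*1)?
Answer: -10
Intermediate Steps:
(s - 12)*(6 - 1*1) = (10 - 12)*(6 - 1*1) = -2*(6 - 1) = -2*5 = -10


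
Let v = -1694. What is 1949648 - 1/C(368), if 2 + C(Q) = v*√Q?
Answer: 1029439532316255/528013022 + 1694*√23/264006511 ≈ 1.9496e+6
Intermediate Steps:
C(Q) = -2 - 1694*√Q
1949648 - 1/C(368) = 1949648 - 1/(-2 - 6776*√23)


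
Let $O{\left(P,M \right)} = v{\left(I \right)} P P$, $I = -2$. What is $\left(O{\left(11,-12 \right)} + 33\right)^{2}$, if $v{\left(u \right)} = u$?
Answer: $43681$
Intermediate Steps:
$O{\left(P,M \right)} = - 2 P^{2}$ ($O{\left(P,M \right)} = - 2 P P = - 2 P^{2}$)
$\left(O{\left(11,-12 \right)} + 33\right)^{2} = \left(- 2 \cdot 11^{2} + 33\right)^{2} = \left(\left(-2\right) 121 + 33\right)^{2} = \left(-242 + 33\right)^{2} = \left(-209\right)^{2} = 43681$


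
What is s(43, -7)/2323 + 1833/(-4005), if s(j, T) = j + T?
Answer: -1371293/3101205 ≈ -0.44218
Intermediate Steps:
s(j, T) = T + j
s(43, -7)/2323 + 1833/(-4005) = (-7 + 43)/2323 + 1833/(-4005) = 36*(1/2323) + 1833*(-1/4005) = 36/2323 - 611/1335 = -1371293/3101205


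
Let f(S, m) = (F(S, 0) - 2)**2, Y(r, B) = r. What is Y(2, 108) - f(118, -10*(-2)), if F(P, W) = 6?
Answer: -14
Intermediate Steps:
f(S, m) = 16 (f(S, m) = (6 - 2)**2 = 4**2 = 16)
Y(2, 108) - f(118, -10*(-2)) = 2 - 1*16 = 2 - 16 = -14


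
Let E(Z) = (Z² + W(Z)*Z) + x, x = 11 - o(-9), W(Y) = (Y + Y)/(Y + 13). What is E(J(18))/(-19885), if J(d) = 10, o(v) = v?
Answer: -592/91471 ≈ -0.0064720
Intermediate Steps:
W(Y) = 2*Y/(13 + Y) (W(Y) = (2*Y)/(13 + Y) = 2*Y/(13 + Y))
x = 20 (x = 11 - 1*(-9) = 11 + 9 = 20)
E(Z) = 20 + Z² + 2*Z²/(13 + Z) (E(Z) = (Z² + (2*Z/(13 + Z))*Z) + 20 = (Z² + 2*Z²/(13 + Z)) + 20 = 20 + Z² + 2*Z²/(13 + Z))
E(J(18))/(-19885) = ((2*10² + (13 + 10)*(20 + 10²))/(13 + 10))/(-19885) = ((2*100 + 23*(20 + 100))/23)*(-1/19885) = ((200 + 23*120)/23)*(-1/19885) = ((200 + 2760)/23)*(-1/19885) = ((1/23)*2960)*(-1/19885) = (2960/23)*(-1/19885) = -592/91471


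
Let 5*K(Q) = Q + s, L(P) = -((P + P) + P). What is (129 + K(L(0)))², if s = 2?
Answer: 418609/25 ≈ 16744.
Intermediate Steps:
L(P) = -3*P (L(P) = -(2*P + P) = -3*P)
K(Q) = ⅖ + Q/5 (K(Q) = (Q + 2)/5 = (2 + Q)/5 = ⅖ + Q/5)
(129 + K(L(0)))² = (129 + (⅖ + (-3*0)/5))² = (129 + (⅖ + (⅕)*0))² = (129 + (⅖ + 0))² = (129 + ⅖)² = (647/5)² = 418609/25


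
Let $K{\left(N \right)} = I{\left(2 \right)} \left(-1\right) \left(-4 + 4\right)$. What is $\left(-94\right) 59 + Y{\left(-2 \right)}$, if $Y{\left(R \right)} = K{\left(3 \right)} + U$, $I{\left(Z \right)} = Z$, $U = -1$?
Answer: $-5547$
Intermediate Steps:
$K{\left(N \right)} = 0$ ($K{\left(N \right)} = 2 \left(-1\right) \left(-4 + 4\right) = \left(-2\right) 0 = 0$)
$Y{\left(R \right)} = -1$ ($Y{\left(R \right)} = 0 - 1 = -1$)
$\left(-94\right) 59 + Y{\left(-2 \right)} = \left(-94\right) 59 - 1 = -5546 - 1 = -5547$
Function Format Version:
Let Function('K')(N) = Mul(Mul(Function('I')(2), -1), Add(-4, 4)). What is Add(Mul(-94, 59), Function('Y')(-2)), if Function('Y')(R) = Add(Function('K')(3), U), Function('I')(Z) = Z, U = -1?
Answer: -5547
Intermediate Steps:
Function('K')(N) = 0 (Function('K')(N) = Mul(Mul(2, -1), Add(-4, 4)) = Mul(-2, 0) = 0)
Function('Y')(R) = -1 (Function('Y')(R) = Add(0, -1) = -1)
Add(Mul(-94, 59), Function('Y')(-2)) = Add(Mul(-94, 59), -1) = Add(-5546, -1) = -5547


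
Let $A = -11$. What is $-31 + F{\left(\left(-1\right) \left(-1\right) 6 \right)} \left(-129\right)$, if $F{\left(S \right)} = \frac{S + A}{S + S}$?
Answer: $\frac{91}{4} \approx 22.75$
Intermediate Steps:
$F{\left(S \right)} = \frac{-11 + S}{2 S}$ ($F{\left(S \right)} = \frac{S - 11}{S + S} = \frac{-11 + S}{2 S}$)
$-31 + F{\left(\left(-1\right) \left(-1\right) 6 \right)} \left(-129\right) = -31 + \frac{-11 + \left(-1\right) \left(-1\right) 6}{2 \left(-1\right) \left(-1\right) 6} \left(-129\right) = -31 + \frac{-11 + 1 \cdot 6}{2 \cdot 1 \cdot 6} \left(-129\right) = -31 + \frac{-11 + 6}{2 \cdot 6} \left(-129\right) = -31 + \frac{1}{2} \cdot \frac{1}{6} \left(-5\right) \left(-129\right) = -31 - - \frac{215}{4} = -31 + \frac{215}{4} = \frac{91}{4}$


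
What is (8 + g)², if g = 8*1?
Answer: 256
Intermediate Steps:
g = 8
(8 + g)² = (8 + 8)² = 16² = 256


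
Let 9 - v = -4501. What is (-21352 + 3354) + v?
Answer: -13488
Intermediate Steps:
v = 4510 (v = 9 - 1*(-4501) = 9 + 4501 = 4510)
(-21352 + 3354) + v = (-21352 + 3354) + 4510 = -17998 + 4510 = -13488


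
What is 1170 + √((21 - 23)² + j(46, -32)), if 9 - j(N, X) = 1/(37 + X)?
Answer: 1170 + 8*√5/5 ≈ 1173.6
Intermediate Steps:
j(N, X) = 9 - 1/(37 + X)
1170 + √((21 - 23)² + j(46, -32)) = 1170 + √((21 - 23)² + (332 + 9*(-32))/(37 - 32)) = 1170 + √((-2)² + (332 - 288)/5) = 1170 + √(4 + (⅕)*44) = 1170 + √(4 + 44/5) = 1170 + √(64/5) = 1170 + 8*√5/5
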